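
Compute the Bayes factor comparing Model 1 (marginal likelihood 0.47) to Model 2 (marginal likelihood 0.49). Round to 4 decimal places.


BF12 = marginal likelihood of M1 / marginal likelihood of M2
= 0.47/0.49
= 0.9592

0.9592


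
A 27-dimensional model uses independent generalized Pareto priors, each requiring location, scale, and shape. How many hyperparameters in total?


Per parameter: 3 (location, scale, and shape).
Total = 27 * 3 = 81

81


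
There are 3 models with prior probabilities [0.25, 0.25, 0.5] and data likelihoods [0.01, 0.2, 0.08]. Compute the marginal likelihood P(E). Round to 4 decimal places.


P(E) = sum over models of P(M_i) * P(E|M_i)
= 0.25*0.01 + 0.25*0.2 + 0.5*0.08
= 0.0925

0.0925


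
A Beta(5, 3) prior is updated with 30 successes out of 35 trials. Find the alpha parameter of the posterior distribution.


In the Beta-Binomial conjugate update:
alpha_post = alpha_prior + successes
= 5 + 30
= 35

35


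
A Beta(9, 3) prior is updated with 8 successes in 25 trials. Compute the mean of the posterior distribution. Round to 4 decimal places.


After update: Beta(17, 20)
Mean = 17 / (17 + 20) = 17 / 37
= 0.4595

0.4595


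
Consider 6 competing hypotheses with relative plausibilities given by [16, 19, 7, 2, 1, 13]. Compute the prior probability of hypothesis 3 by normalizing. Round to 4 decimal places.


Sum of weights = 16 + 19 + 7 + 2 + 1 + 13 = 58
Normalized prior for H3 = 7 / 58
= 0.1207

0.1207


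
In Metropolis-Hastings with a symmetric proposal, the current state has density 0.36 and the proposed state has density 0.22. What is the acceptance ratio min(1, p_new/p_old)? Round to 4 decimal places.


Ratio = p_new / p_old = 0.22 / 0.36 = 0.6111
Acceptance = min(1, 0.6111) = 0.6111

0.6111


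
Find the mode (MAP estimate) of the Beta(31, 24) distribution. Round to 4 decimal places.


For Beta(a,b) with a,b > 1:
Mode = (a-1)/(a+b-2) = (31-1)/(55-2)
= 30/53 = 0.566

0.566


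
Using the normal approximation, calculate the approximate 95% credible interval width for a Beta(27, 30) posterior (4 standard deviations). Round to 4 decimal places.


Var(Beta) = 27*30/(57^2 * 58) = 0.0043
SD = 0.0656
Width ~ 4*SD = 0.2622

0.2622


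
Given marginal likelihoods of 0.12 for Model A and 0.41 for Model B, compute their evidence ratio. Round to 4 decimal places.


Ratio = ML(A) / ML(B) = 0.12/0.41
= 0.2927

0.2927


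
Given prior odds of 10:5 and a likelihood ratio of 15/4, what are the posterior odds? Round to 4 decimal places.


Posterior odds = prior odds * LR
Prior odds = 10/5 = 2.0
LR = 15/4 = 3.75
Posterior odds = 2.0 * 3.75 = 7.5

7.5


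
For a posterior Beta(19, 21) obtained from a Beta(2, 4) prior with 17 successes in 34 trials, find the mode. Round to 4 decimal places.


Mode = (alpha - 1) / (alpha + beta - 2)
= 18 / 38
= 0.4737

0.4737


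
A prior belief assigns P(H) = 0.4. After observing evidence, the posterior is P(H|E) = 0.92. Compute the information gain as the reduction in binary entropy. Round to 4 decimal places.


H(prior) = -0.4*log2(0.4) - 0.6*log2(0.6)
= 0.971
H(post) = -0.92*log2(0.92) - 0.08*log2(0.08)
= 0.4022
IG = 0.971 - 0.4022 = 0.5688

0.5688


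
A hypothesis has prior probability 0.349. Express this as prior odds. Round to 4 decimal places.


Odds = P(H) / P(not H) = 0.349 / 0.651
= 0.5361

0.5361


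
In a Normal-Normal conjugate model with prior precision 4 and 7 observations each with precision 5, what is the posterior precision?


Posterior precision = prior precision + n * observation precision
= 4 + 7 * 5
= 4 + 35 = 39

39


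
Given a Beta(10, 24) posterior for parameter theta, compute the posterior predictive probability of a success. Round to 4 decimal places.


For a Beta-Bernoulli model, the predictive probability is the mean:
P(success) = 10/(10+24) = 10/34 = 0.2941

0.2941


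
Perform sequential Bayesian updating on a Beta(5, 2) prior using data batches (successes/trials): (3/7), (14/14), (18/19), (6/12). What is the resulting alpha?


Accumulate successes: 41
Posterior alpha = prior alpha + sum of successes
= 5 + 41 = 46

46


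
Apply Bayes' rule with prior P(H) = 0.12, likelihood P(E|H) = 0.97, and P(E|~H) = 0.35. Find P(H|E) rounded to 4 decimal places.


Step 1: Compute marginal P(E) = P(E|H)P(H) + P(E|~H)P(~H)
= 0.97*0.12 + 0.35*0.88 = 0.4244
Step 2: P(H|E) = P(E|H)P(H)/P(E) = 0.1164/0.4244
= 0.2743

0.2743


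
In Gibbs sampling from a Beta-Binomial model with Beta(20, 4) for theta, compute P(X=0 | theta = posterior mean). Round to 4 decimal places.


Posterior mean = alpha/(alpha+beta) = 20/24 = 0.8333
P(X=0|theta=mean) = 1 - theta = 0.1667

0.1667


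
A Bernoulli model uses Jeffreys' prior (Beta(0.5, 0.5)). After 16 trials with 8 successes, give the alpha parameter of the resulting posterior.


Posterior = Beta(prior_alpha + successes, prior_beta + failures)
= Beta(0.5 + 8, 0.5 + 8)
Posterior alpha = 0.5 + k = 0.5 + 8 = 8.5

8.5


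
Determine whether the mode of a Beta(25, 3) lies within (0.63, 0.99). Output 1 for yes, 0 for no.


First find the mode: (a-1)/(a+b-2) = 0.9231
Is 0.9231 in (0.63, 0.99)? 1

1


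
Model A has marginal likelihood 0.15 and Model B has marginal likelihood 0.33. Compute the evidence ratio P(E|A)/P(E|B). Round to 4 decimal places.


Evidence ratio = P(E|A) / P(E|B)
= 0.15 / 0.33
= 0.4545

0.4545


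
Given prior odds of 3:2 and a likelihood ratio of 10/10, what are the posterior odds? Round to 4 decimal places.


Posterior odds = prior odds * LR
Prior odds = 3/2 = 1.5
LR = 10/10 = 1.0
Posterior odds = 1.5 * 1.0 = 1.5

1.5


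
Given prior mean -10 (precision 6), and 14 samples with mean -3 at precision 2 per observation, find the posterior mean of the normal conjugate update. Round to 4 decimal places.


The posterior mean is a precision-weighted average of prior and data.
Post. prec. = 6 + 28 = 34
Post. mean = (-60 + -84)/34 = -144/34 = -4.2353

-4.2353


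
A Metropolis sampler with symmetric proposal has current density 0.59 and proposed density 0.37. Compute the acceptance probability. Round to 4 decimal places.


For symmetric proposals, acceptance = min(1, pi(x*)/pi(x))
= min(1, 0.37/0.59)
= min(1, 0.6271) = 0.6271

0.6271


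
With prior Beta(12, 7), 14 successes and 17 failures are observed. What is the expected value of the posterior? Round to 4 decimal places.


Posterior = Beta(26, 24)
E[theta] = alpha/(alpha+beta)
= 26/50 = 0.52

0.52


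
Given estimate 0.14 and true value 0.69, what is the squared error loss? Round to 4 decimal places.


Squared error = (estimate - true)^2
Difference = -0.55
Loss = -0.55^2 = 0.3025

0.3025


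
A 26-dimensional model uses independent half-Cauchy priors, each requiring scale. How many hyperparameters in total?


Per parameter: 1 (scale).
Total = 26 * 1 = 26

26


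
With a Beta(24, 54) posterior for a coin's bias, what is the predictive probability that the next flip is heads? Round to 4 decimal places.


The predictive probability equals the posterior mean.
P(next = heads) = alpha / (alpha + beta)
= 24 / 78 = 0.3077

0.3077


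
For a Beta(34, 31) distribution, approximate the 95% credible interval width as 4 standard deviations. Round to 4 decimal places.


Variance of Beta(a,b) = ab / ((a+b)^2 * (a+b+1))
= 34*31 / ((65)^2 * 66)
= 0.0038
SD = sqrt(0.0038) = 0.0615
Width = 4 * SD = 0.2459

0.2459


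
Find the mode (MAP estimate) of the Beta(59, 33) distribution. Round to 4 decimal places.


For Beta(a,b) with a,b > 1:
Mode = (a-1)/(a+b-2) = (59-1)/(92-2)
= 58/90 = 0.6444

0.6444


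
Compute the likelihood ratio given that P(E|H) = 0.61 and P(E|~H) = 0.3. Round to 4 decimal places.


LR = P(E|H) / P(E|~H)
= 0.61 / 0.3 = 2.0333

2.0333


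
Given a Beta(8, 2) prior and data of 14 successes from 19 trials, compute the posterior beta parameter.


Number of failures = 19 - 14 = 5
Posterior beta = 2 + 5 = 7

7


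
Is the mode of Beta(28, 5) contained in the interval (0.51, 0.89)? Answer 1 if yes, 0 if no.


Mode = (a-1)/(a+b-2) = 27/31 = 0.871
Interval: (0.51, 0.89)
Contains mode? 1

1


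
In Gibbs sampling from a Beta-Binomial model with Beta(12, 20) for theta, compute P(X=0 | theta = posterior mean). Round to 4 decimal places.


Posterior mean = alpha/(alpha+beta) = 12/32 = 0.375
P(X=0|theta=mean) = 1 - theta = 0.625

0.625


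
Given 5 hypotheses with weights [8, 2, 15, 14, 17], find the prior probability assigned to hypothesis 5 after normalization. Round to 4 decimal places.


To normalize, divide each weight by the sum of all weights.
Sum = 56
Prior(H5) = 17/56 = 0.3036

0.3036


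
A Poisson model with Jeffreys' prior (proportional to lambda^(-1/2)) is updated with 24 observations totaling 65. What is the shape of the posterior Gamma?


Posterior = Gamma(0.5 + S, n)
= Gamma(0.5 + 65, 24)
Posterior shape = 0.5 + S = 0.5 + 65 = 65.5

65.5


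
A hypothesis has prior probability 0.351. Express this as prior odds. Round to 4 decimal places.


Odds = P(H) / P(not H) = 0.351 / 0.649
= 0.5408

0.5408


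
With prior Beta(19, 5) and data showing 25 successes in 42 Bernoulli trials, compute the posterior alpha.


Conjugate update: alpha_posterior = alpha_prior + k
= 19 + 25 = 44

44


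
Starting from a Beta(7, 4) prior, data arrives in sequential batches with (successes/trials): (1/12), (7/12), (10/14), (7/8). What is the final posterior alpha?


In sequential Bayesian updating, we sum all successes.
Total successes = 25
Final alpha = 7 + 25 = 32

32


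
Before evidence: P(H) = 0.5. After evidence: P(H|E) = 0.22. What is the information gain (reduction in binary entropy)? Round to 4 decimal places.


Prior entropy = 1.0
Posterior entropy = 0.7602
Information gain = 1.0 - 0.7602 = 0.2398

0.2398


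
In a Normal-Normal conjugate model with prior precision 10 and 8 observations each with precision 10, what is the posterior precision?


Posterior precision = prior precision + n * observation precision
= 10 + 8 * 10
= 10 + 80 = 90

90


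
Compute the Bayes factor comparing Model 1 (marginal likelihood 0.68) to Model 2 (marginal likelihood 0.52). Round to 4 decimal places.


BF12 = marginal likelihood of M1 / marginal likelihood of M2
= 0.68/0.52
= 1.3077

1.3077


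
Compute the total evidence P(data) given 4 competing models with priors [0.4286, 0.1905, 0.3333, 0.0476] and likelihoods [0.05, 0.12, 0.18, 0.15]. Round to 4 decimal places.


Marginal likelihood = sum P(model_i) * P(data|model_i)
Model 1: 0.4286 * 0.05 = 0.0214
Model 2: 0.1905 * 0.12 = 0.0229
Model 3: 0.3333 * 0.18 = 0.06
Model 4: 0.0476 * 0.15 = 0.0071
Total = 0.1114

0.1114


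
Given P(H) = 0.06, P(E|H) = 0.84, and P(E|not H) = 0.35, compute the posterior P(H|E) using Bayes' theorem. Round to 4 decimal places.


By Bayes' theorem: P(H|E) = P(E|H)*P(H) / P(E)
P(E) = P(E|H)*P(H) + P(E|not H)*P(not H)
P(E) = 0.84*0.06 + 0.35*0.94 = 0.3794
P(H|E) = 0.84*0.06 / 0.3794 = 0.1328

0.1328


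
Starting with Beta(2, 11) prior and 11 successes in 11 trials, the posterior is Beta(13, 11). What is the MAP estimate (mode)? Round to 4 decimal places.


The mode of Beta(a, b) when a > 1 and b > 1 is (a-1)/(a+b-2)
= (13 - 1) / (13 + 11 - 2)
= 12 / 22
= 0.5455

0.5455


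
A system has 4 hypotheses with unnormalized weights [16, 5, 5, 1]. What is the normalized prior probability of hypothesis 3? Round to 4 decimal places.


The normalized prior is the weight divided by the total.
Total weight = 27
P(H3) = 5 / 27 = 0.1852

0.1852


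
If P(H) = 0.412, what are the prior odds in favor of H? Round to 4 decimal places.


Prior odds = P(H) / (1 - P(H))
= 0.412 / 0.588
= 0.7007

0.7007


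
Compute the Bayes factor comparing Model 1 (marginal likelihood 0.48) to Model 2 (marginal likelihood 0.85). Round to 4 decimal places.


BF12 = marginal likelihood of M1 / marginal likelihood of M2
= 0.48/0.85
= 0.5647

0.5647


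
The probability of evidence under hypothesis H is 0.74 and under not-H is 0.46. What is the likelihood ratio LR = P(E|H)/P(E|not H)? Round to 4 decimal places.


LR = 0.74 / 0.46
= 1.6087

1.6087


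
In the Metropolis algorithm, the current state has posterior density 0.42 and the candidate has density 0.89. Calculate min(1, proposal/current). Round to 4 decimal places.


Ratio = 0.89/0.42 = 2.119
Acceptance probability = min(1, 2.119)
= 1.0

1.0


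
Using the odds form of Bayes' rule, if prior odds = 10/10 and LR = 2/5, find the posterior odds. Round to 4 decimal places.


Bayes' rule in odds form: posterior odds = prior odds * LR
= (10 * 2) / (10 * 5)
= 20/50 = 0.4

0.4


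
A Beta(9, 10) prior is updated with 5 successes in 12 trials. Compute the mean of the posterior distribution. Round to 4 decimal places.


After update: Beta(14, 17)
Mean = 14 / (14 + 17) = 14 / 31
= 0.4516

0.4516


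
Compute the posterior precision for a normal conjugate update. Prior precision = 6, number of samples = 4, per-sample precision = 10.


tau_post = tau_0 + n * tau
= 6 + 4 * 10 = 46

46


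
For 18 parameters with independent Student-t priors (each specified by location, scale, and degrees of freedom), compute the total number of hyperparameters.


A Student-t prior has 3 hyperparameters per parameter.
Total = 18 * 3 = 54

54


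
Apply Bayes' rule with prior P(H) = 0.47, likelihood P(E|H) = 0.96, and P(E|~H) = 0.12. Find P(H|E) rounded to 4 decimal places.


Step 1: Compute marginal P(E) = P(E|H)P(H) + P(E|~H)P(~H)
= 0.96*0.47 + 0.12*0.53 = 0.5148
Step 2: P(H|E) = P(E|H)P(H)/P(E) = 0.4512/0.5148
= 0.8765

0.8765


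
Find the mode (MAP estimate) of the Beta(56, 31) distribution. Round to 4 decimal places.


For Beta(a,b) with a,b > 1:
Mode = (a-1)/(a+b-2) = (56-1)/(87-2)
= 55/85 = 0.6471

0.6471


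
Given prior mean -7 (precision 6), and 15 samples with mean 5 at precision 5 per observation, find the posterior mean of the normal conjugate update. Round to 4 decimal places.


The posterior mean is a precision-weighted average of prior and data.
Post. prec. = 6 + 75 = 81
Post. mean = (-42 + 375)/81 = 333/81 = 4.1111

4.1111


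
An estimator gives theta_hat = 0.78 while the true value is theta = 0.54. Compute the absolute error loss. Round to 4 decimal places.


The absolute error loss is |theta_hat - theta|
= |0.78 - 0.54|
= 0.24

0.24


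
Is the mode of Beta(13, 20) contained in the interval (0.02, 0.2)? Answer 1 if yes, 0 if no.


Mode = (a-1)/(a+b-2) = 12/31 = 0.3871
Interval: (0.02, 0.2)
Contains mode? 0

0


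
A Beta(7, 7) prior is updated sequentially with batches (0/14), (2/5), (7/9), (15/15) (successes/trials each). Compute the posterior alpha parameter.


Sequential conjugate updating is equivalent to a single batch update.
Total successes across all batches = 24
alpha_posterior = alpha_prior + total_successes = 7 + 24
= 31

31


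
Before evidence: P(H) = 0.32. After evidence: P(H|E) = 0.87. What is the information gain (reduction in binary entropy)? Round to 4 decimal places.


Prior entropy = 0.9044
Posterior entropy = 0.5574
Information gain = 0.9044 - 0.5574 = 0.3469

0.3469


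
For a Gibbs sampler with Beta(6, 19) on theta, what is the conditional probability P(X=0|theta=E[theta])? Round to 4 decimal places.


E[theta] = 6/(6+19) = 0.24
P(X=0|theta) = 1 - theta = 0.76

0.76


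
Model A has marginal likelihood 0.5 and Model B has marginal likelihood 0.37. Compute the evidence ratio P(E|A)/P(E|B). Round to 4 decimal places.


Evidence ratio = P(E|A) / P(E|B)
= 0.5 / 0.37
= 1.3514

1.3514


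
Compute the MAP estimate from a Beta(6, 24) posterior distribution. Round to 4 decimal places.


MAP = mode of Beta distribution
= (alpha - 1)/(alpha + beta - 2)
= (6-1)/(6+24-2)
= 5/28 = 0.1786

0.1786


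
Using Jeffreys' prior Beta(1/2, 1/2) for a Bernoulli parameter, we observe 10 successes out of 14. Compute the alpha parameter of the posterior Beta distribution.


Conjugate update: Beta(0.5 + k, 0.5 + n - k).
k = 10, n - k = 4
Posterior alpha = 0.5 + k = 0.5 + 10 = 10.5

10.5


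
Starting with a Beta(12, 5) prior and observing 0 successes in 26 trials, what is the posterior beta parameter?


Posterior beta = prior beta + failures
Failures = 26 - 0 = 26
beta_post = 5 + 26 = 31

31


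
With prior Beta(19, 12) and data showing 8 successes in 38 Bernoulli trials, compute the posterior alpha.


Conjugate update: alpha_posterior = alpha_prior + k
= 19 + 8 = 27

27


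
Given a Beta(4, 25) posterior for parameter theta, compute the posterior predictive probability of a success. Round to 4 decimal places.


For a Beta-Bernoulli model, the predictive probability is the mean:
P(success) = 4/(4+25) = 4/29 = 0.1379

0.1379


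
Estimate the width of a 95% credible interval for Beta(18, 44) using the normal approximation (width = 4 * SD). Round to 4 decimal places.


For Beta(a,b): Var = ab/((a+b)^2(a+b+1))
Var = 0.0033, SD = 0.0572
Approximate 95% CI width = 4 * 0.0572 = 0.2287

0.2287


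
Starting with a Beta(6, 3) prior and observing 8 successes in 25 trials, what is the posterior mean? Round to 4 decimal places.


Posterior parameters: alpha = 6 + 8 = 14
beta = 3 + 17 = 20
Posterior mean = alpha / (alpha + beta) = 14 / 34
= 0.4118

0.4118


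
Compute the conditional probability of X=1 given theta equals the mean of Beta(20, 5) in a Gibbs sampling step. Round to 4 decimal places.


Mean of Beta(20, 5) = 0.8
P(X=1 | theta=0.8) = 0.8

0.8


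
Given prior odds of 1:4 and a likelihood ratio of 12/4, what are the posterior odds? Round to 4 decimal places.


Posterior odds = prior odds * LR
Prior odds = 1/4 = 0.25
LR = 12/4 = 3.0
Posterior odds = 0.25 * 3.0 = 0.75

0.75


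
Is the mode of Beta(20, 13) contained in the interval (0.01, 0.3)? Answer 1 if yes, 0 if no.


Mode = (a-1)/(a+b-2) = 19/31 = 0.6129
Interval: (0.01, 0.3)
Contains mode? 0

0


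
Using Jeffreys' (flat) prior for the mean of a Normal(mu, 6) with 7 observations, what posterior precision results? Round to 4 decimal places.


Flat prior means prior precision is 0.
Posterior precision = n / sigma^2 = 7/6 = 1.1667

1.1667


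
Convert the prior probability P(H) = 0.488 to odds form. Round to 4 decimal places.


P(not H) = 1 - 0.488 = 0.512
Odds = 0.488 / 0.512 = 0.9531

0.9531


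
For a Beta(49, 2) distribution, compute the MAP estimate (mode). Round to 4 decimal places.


MAP = mode = (a-1)/(a+b-2)
= (49-1)/(49+2-2)
= 48/49 = 0.9796

0.9796


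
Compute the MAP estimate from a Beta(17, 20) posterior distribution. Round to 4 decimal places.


MAP = mode of Beta distribution
= (alpha - 1)/(alpha + beta - 2)
= (17-1)/(17+20-2)
= 16/35 = 0.4571

0.4571


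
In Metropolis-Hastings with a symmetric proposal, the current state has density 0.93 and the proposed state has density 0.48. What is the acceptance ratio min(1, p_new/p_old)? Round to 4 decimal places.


Ratio = p_new / p_old = 0.48 / 0.93 = 0.5161
Acceptance = min(1, 0.5161) = 0.5161

0.5161


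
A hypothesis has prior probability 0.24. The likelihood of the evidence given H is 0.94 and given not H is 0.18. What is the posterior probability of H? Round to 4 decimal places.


Using Bayes' theorem:
P(E) = 0.24 * 0.94 + 0.76 * 0.18
P(E) = 0.3624
P(H|E) = (0.24 * 0.94) / 0.3624 = 0.6225

0.6225


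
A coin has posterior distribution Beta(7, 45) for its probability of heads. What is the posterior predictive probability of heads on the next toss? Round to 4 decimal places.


Posterior predictive = E[theta] = alpha/(alpha+beta)
= 7/52
= 0.1346

0.1346


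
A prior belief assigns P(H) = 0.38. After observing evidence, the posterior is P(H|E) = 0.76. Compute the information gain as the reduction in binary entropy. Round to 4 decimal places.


H(prior) = -0.38*log2(0.38) - 0.62*log2(0.62)
= 0.958
H(post) = -0.76*log2(0.76) - 0.24*log2(0.24)
= 0.795
IG = 0.958 - 0.795 = 0.163

0.163


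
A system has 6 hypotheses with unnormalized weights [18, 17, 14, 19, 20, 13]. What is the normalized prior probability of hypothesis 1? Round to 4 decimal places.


The normalized prior is the weight divided by the total.
Total weight = 101
P(H1) = 18 / 101 = 0.1782

0.1782


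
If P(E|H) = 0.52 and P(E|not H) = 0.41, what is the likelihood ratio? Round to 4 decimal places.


Likelihood ratio = P(E|H) / P(E|not H)
= 0.52 / 0.41
= 1.2683

1.2683


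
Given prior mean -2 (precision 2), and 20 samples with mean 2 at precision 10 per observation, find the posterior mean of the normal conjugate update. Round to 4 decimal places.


The posterior mean is a precision-weighted average of prior and data.
Post. prec. = 2 + 200 = 202
Post. mean = (-4 + 400)/202 = 396/202 = 1.9604

1.9604


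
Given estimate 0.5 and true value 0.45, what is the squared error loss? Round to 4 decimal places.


Squared error = (estimate - true)^2
Difference = 0.05
Loss = 0.05^2 = 0.0025

0.0025


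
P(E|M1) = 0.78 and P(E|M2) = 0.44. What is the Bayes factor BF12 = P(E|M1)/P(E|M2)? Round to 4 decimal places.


Bayes factor BF12 = P(E|M1) / P(E|M2)
= 0.78 / 0.44
= 1.7727

1.7727


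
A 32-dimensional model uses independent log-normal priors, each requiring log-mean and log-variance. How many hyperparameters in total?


Per parameter: 2 (log-mean and log-variance).
Total = 32 * 2 = 64

64


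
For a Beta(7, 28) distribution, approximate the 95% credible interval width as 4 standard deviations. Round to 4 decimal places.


Variance of Beta(a,b) = ab / ((a+b)^2 * (a+b+1))
= 7*28 / ((35)^2 * 36)
= 0.0044
SD = sqrt(0.0044) = 0.0667
Width = 4 * SD = 0.2667

0.2667


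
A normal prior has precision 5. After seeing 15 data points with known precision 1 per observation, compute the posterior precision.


In the conjugate normal model, precisions add:
tau_posterior = tau_prior + n * tau_data
= 5 + 15*1 = 20

20


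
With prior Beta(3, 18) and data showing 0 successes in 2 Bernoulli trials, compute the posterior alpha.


Conjugate update: alpha_posterior = alpha_prior + k
= 3 + 0 = 3

3


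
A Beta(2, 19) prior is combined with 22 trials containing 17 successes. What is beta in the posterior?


In conjugate updating:
beta_posterior = beta_prior + (n - k)
= 19 + (22 - 17)
= 19 + 5 = 24

24


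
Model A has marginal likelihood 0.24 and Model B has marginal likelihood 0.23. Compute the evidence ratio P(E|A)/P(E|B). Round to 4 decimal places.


Evidence ratio = P(E|A) / P(E|B)
= 0.24 / 0.23
= 1.0435

1.0435


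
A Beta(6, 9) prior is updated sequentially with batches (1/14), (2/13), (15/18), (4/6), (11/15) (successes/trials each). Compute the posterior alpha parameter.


Sequential conjugate updating is equivalent to a single batch update.
Total successes across all batches = 33
alpha_posterior = alpha_prior + total_successes = 6 + 33
= 39

39


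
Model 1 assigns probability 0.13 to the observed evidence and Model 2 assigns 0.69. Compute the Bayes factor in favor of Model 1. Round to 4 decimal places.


BF = P(data|M1) / P(data|M2)
= 0.13 / 0.69 = 0.1884

0.1884


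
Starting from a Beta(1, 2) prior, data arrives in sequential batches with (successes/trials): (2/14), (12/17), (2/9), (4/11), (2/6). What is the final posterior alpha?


In sequential Bayesian updating, we sum all successes.
Total successes = 22
Final alpha = 1 + 22 = 23

23


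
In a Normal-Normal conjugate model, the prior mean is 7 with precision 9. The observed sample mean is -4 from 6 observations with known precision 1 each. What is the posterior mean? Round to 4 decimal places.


Posterior precision = tau0 + n*tau = 9 + 6*1 = 15
Posterior mean = (tau0*mu0 + n*tau*xbar) / posterior_precision
= (9*7 + 6*1*-4) / 15
= 39 / 15 = 2.6

2.6


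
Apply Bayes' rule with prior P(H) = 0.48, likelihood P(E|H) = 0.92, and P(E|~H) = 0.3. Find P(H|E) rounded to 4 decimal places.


Step 1: Compute marginal P(E) = P(E|H)P(H) + P(E|~H)P(~H)
= 0.92*0.48 + 0.3*0.52 = 0.5976
Step 2: P(H|E) = P(E|H)P(H)/P(E) = 0.4416/0.5976
= 0.739

0.739


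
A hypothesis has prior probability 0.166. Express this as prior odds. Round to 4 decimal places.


Odds = P(H) / P(not H) = 0.166 / 0.834
= 0.199

0.199


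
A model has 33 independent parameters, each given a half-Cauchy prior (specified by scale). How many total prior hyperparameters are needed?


Each half-Cauchy prior needs 1 hyperparameter (scale).
Total = 1 * 33 = 33

33


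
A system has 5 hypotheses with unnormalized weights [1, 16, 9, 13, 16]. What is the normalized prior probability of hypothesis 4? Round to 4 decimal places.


The normalized prior is the weight divided by the total.
Total weight = 55
P(H4) = 13 / 55 = 0.2364

0.2364


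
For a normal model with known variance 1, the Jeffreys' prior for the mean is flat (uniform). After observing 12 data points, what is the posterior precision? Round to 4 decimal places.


Jeffreys' prior for normal mean (known variance) is flat.
Prior precision = 0.
Posterior precision = prior_prec + n/sigma^2 = 0 + 12/1
= 12.0

12.0


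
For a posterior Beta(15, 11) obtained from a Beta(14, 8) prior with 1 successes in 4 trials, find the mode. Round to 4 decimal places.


Mode = (alpha - 1) / (alpha + beta - 2)
= 14 / 24
= 0.5833

0.5833


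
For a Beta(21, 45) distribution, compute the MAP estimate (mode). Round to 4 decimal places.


MAP = mode = (a-1)/(a+b-2)
= (21-1)/(21+45-2)
= 20/64 = 0.3125

0.3125


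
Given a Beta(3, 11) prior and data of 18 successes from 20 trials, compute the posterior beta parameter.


Number of failures = 20 - 18 = 2
Posterior beta = 11 + 2 = 13

13


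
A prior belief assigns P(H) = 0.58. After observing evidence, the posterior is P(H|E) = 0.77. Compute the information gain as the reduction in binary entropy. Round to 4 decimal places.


H(prior) = -0.58*log2(0.58) - 0.42*log2(0.42)
= 0.9815
H(post) = -0.77*log2(0.77) - 0.23*log2(0.23)
= 0.778
IG = 0.9815 - 0.778 = 0.2034

0.2034


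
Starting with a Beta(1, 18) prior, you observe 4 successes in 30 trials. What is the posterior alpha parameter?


For a Beta-Binomial conjugate model:
Posterior alpha = prior alpha + number of successes
= 1 + 4 = 5

5


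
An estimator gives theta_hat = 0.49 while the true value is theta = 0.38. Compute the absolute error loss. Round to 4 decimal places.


The absolute error loss is |theta_hat - theta|
= |0.49 - 0.38|
= 0.11

0.11


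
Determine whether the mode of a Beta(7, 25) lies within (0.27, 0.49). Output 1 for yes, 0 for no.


First find the mode: (a-1)/(a+b-2) = 0.2
Is 0.2 in (0.27, 0.49)? 0

0


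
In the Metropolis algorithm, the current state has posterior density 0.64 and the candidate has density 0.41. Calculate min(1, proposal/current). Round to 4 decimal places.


Ratio = 0.41/0.64 = 0.6406
Acceptance probability = min(1, 0.6406)
= 0.6406

0.6406


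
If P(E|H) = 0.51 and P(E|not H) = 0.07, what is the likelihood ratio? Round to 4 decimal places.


Likelihood ratio = P(E|H) / P(E|not H)
= 0.51 / 0.07
= 7.2857

7.2857


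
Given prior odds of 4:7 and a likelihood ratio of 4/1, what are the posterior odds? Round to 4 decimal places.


Posterior odds = prior odds * LR
Prior odds = 4/7 = 0.5714
LR = 4/1 = 4.0
Posterior odds = 0.5714 * 4.0 = 2.2857

2.2857


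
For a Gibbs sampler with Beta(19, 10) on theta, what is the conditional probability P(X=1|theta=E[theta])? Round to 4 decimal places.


E[theta] = 19/(19+10) = 0.6552
P(X=1|theta) = theta = 0.6552

0.6552


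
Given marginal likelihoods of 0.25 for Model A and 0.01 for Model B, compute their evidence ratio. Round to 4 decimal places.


Ratio = ML(A) / ML(B) = 0.25/0.01
= 25.0

25.0


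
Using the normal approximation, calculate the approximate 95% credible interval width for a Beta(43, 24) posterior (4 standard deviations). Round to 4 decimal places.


Var(Beta) = 43*24/(67^2 * 68) = 0.0034
SD = 0.0581
Width ~ 4*SD = 0.2326

0.2326


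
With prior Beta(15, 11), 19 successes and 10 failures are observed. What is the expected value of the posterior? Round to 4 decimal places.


Posterior = Beta(34, 21)
E[theta] = alpha/(alpha+beta)
= 34/55 = 0.6182

0.6182


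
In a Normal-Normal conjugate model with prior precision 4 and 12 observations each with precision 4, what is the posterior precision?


Posterior precision = prior precision + n * observation precision
= 4 + 12 * 4
= 4 + 48 = 52

52


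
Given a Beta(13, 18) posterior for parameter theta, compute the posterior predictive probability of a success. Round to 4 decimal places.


For a Beta-Bernoulli model, the predictive probability is the mean:
P(success) = 13/(13+18) = 13/31 = 0.4194

0.4194


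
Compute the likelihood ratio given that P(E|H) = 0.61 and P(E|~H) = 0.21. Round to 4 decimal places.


LR = P(E|H) / P(E|~H)
= 0.61 / 0.21 = 2.9048

2.9048


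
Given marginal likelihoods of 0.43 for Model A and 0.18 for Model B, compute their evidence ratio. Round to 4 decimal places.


Ratio = ML(A) / ML(B) = 0.43/0.18
= 2.3889

2.3889


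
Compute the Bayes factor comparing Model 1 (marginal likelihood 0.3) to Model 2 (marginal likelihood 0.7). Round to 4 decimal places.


BF12 = marginal likelihood of M1 / marginal likelihood of M2
= 0.3/0.7
= 0.4286

0.4286


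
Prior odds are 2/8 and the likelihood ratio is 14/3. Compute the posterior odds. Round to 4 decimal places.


Posterior odds = prior odds * likelihood ratio
= (2/8) * (14/3)
= 28 / 24
= 1.1667

1.1667


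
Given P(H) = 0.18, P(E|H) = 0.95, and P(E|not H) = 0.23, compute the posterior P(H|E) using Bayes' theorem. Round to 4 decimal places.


By Bayes' theorem: P(H|E) = P(E|H)*P(H) / P(E)
P(E) = P(E|H)*P(H) + P(E|not H)*P(not H)
P(E) = 0.95*0.18 + 0.23*0.82 = 0.3596
P(H|E) = 0.95*0.18 / 0.3596 = 0.4755

0.4755


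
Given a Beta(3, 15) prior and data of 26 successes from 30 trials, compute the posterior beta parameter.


Number of failures = 30 - 26 = 4
Posterior beta = 15 + 4 = 19

19


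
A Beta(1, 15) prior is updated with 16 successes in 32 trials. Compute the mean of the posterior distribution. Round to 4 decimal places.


After update: Beta(17, 31)
Mean = 17 / (17 + 31) = 17 / 48
= 0.3542

0.3542


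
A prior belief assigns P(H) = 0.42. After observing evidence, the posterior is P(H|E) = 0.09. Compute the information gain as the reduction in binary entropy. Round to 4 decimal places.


H(prior) = -0.42*log2(0.42) - 0.58*log2(0.58)
= 0.9815
H(post) = -0.09*log2(0.09) - 0.91*log2(0.91)
= 0.4365
IG = 0.9815 - 0.4365 = 0.545

0.545


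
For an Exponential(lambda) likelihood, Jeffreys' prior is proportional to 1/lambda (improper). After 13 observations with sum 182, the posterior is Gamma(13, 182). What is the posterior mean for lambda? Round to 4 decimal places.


Posterior = Gamma(n, sum_x) = Gamma(13, 182)
Posterior mean = shape/rate = 13/182
= 0.0714

0.0714


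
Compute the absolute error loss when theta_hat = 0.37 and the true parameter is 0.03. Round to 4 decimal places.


L = |theta_hat - theta_true|
= |0.37 - 0.03| = 0.34

0.34


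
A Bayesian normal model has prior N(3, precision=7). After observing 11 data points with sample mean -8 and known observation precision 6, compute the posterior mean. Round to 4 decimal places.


Posterior mean = (prior_precision * prior_mean + n * data_precision * data_mean) / (prior_precision + n * data_precision)
Numerator = 7*3 + 11*6*-8 = -507
Denominator = 7 + 11*6 = 73
Posterior mean = -6.9452

-6.9452


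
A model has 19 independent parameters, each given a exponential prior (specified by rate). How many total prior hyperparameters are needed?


Each exponential prior needs 1 hyperparameter (rate).
Total = 1 * 19 = 19

19


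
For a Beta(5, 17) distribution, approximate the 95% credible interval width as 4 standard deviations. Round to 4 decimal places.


Variance of Beta(a,b) = ab / ((a+b)^2 * (a+b+1))
= 5*17 / ((22)^2 * 23)
= 0.0076
SD = sqrt(0.0076) = 0.0874
Width = 4 * SD = 0.3495

0.3495


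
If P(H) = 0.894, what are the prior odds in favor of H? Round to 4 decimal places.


Prior odds = P(H) / (1 - P(H))
= 0.894 / 0.106
= 8.434

8.434


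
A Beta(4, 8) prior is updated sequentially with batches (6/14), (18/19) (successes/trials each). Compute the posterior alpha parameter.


Sequential conjugate updating is equivalent to a single batch update.
Total successes across all batches = 24
alpha_posterior = alpha_prior + total_successes = 4 + 24
= 28

28


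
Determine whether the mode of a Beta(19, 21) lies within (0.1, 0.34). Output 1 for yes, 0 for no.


First find the mode: (a-1)/(a+b-2) = 0.4737
Is 0.4737 in (0.1, 0.34)? 0

0


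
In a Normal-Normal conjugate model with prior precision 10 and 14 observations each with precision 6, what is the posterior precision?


Posterior precision = prior precision + n * observation precision
= 10 + 14 * 6
= 10 + 84 = 94

94


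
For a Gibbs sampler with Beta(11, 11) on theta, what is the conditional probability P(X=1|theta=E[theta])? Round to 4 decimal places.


E[theta] = 11/(11+11) = 0.5
P(X=1|theta) = theta = 0.5

0.5


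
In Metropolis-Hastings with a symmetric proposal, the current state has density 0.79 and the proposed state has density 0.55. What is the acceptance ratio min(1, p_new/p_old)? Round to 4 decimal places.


Ratio = p_new / p_old = 0.55 / 0.79 = 0.6962
Acceptance = min(1, 0.6962) = 0.6962

0.6962


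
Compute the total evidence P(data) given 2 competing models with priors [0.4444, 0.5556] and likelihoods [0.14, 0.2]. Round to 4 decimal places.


Marginal likelihood = sum P(model_i) * P(data|model_i)
Model 1: 0.4444 * 0.14 = 0.0622
Model 2: 0.5556 * 0.2 = 0.1111
Total = 0.1733

0.1733


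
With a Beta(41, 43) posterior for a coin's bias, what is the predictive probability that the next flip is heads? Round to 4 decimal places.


The predictive probability equals the posterior mean.
P(next = heads) = alpha / (alpha + beta)
= 41 / 84 = 0.4881

0.4881


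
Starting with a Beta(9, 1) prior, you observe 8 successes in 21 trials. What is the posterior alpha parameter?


For a Beta-Binomial conjugate model:
Posterior alpha = prior alpha + number of successes
= 9 + 8 = 17

17


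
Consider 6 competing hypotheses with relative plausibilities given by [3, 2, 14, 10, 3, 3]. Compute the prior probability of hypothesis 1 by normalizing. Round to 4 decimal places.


Sum of weights = 3 + 2 + 14 + 10 + 3 + 3 = 35
Normalized prior for H1 = 3 / 35
= 0.0857

0.0857


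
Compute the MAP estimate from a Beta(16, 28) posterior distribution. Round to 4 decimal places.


MAP = mode of Beta distribution
= (alpha - 1)/(alpha + beta - 2)
= (16-1)/(16+28-2)
= 15/42 = 0.3571

0.3571


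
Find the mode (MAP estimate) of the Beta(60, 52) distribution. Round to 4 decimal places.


For Beta(a,b) with a,b > 1:
Mode = (a-1)/(a+b-2) = (60-1)/(112-2)
= 59/110 = 0.5364

0.5364


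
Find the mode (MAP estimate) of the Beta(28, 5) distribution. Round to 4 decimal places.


For Beta(a,b) with a,b > 1:
Mode = (a-1)/(a+b-2) = (28-1)/(33-2)
= 27/31 = 0.871

0.871


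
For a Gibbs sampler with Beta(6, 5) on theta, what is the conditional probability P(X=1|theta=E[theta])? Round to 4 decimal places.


E[theta] = 6/(6+5) = 0.5455
P(X=1|theta) = theta = 0.5455

0.5455


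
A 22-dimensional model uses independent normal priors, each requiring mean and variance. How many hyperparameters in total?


Per parameter: 2 (mean and variance).
Total = 22 * 2 = 44

44


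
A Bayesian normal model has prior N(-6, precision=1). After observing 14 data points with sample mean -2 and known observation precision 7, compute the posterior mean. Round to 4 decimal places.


Posterior mean = (prior_precision * prior_mean + n * data_precision * data_mean) / (prior_precision + n * data_precision)
Numerator = 1*-6 + 14*7*-2 = -202
Denominator = 1 + 14*7 = 99
Posterior mean = -2.0404

-2.0404


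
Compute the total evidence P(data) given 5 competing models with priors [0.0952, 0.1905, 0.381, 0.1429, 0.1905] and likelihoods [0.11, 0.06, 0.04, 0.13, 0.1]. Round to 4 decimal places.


Marginal likelihood = sum P(model_i) * P(data|model_i)
Model 1: 0.0952 * 0.11 = 0.0105
Model 2: 0.1905 * 0.06 = 0.0114
Model 3: 0.381 * 0.04 = 0.0152
Model 4: 0.1429 * 0.13 = 0.0186
Model 5: 0.1905 * 0.1 = 0.0191
Total = 0.0748

0.0748


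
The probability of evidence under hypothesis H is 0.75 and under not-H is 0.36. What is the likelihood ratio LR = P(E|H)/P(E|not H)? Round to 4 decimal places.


LR = 0.75 / 0.36
= 2.0833

2.0833


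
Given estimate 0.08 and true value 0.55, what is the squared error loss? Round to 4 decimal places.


Squared error = (estimate - true)^2
Difference = -0.47
Loss = -0.47^2 = 0.2209

0.2209


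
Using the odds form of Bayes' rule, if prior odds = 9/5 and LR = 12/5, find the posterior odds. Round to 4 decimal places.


Bayes' rule in odds form: posterior odds = prior odds * LR
= (9 * 12) / (5 * 5)
= 108/25 = 4.32

4.32


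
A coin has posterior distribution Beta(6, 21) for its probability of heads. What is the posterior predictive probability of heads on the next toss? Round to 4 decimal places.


Posterior predictive = E[theta] = alpha/(alpha+beta)
= 6/27
= 0.2222

0.2222


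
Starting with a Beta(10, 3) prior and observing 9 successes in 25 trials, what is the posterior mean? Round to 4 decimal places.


Posterior parameters: alpha = 10 + 9 = 19
beta = 3 + 16 = 19
Posterior mean = alpha / (alpha + beta) = 19 / 38
= 0.5

0.5


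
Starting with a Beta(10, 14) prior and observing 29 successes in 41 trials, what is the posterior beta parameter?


Posterior beta = prior beta + failures
Failures = 41 - 29 = 12
beta_post = 14 + 12 = 26

26


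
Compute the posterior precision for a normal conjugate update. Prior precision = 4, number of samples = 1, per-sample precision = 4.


tau_post = tau_0 + n * tau
= 4 + 1 * 4 = 8

8


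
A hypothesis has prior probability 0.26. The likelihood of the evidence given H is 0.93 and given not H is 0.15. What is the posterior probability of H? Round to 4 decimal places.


Using Bayes' theorem:
P(E) = 0.26 * 0.93 + 0.74 * 0.15
P(E) = 0.3528
P(H|E) = (0.26 * 0.93) / 0.3528 = 0.6854

0.6854


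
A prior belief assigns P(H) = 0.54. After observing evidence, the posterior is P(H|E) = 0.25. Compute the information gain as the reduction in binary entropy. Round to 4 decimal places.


H(prior) = -0.54*log2(0.54) - 0.46*log2(0.46)
= 0.9954
H(post) = -0.25*log2(0.25) - 0.75*log2(0.75)
= 0.8113
IG = 0.9954 - 0.8113 = 0.1841

0.1841


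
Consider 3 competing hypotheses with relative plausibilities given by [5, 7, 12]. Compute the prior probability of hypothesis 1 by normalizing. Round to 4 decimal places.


Sum of weights = 5 + 7 + 12 = 24
Normalized prior for H1 = 5 / 24
= 0.2083

0.2083


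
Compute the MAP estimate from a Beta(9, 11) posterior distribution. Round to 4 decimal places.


MAP = mode of Beta distribution
= (alpha - 1)/(alpha + beta - 2)
= (9-1)/(9+11-2)
= 8/18 = 0.4444

0.4444


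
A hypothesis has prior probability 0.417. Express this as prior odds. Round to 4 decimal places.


Odds = P(H) / P(not H) = 0.417 / 0.583
= 0.7153

0.7153


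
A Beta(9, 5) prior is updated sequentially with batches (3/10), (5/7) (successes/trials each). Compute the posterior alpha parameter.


Sequential conjugate updating is equivalent to a single batch update.
Total successes across all batches = 8
alpha_posterior = alpha_prior + total_successes = 9 + 8
= 17

17


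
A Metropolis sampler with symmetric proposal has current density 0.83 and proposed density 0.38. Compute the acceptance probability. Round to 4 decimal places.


For symmetric proposals, acceptance = min(1, pi(x*)/pi(x))
= min(1, 0.38/0.83)
= min(1, 0.4578) = 0.4578

0.4578
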